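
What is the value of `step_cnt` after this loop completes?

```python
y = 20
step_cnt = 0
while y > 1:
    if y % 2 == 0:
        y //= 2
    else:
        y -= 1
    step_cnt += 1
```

Steps to reduce 20 to 1
`step_cnt` takes the values: 0 → 1 → 2 → 3 → 4 → 5

Answer: 5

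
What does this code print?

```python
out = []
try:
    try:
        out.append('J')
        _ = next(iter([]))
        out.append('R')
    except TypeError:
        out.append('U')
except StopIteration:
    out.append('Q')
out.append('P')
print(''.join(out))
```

Execution trace: 'J' (try body) → 'Q' (outer except StopIteration) → 'P' (after the try/except). Output: JQP

Answer: JQP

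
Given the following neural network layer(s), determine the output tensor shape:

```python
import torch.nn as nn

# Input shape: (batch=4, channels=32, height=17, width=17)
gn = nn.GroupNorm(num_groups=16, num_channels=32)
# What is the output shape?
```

Input: (4, 32, 17, 17) -> Output: (4, 32, 17, 17)

Answer: (4, 32, 17, 17)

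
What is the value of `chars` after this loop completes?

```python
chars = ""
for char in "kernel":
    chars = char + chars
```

Reverse 'kernel'
`chars` takes the values: "" → "k" → "ek" → "rek" → "nrek" → "enrek" → "lenrek"

Answer: "lenrek"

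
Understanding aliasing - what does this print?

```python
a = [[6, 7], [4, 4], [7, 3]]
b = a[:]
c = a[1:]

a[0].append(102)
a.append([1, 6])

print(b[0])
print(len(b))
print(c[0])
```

Key concept: slice with nested mutation.
Step by step:
`a = [[6, 7], [4, 4], [7, 3]]` → a = [[6, 7], [4, 4], [7, 3]]
`b = a[:]` → b = [[6, 7], [4, 4], [7, 3]]
`c = a[1:]` → c = [[4, 4], [7, 3]]
`a[0].append(102)` → a = [[6, 7, 102], [4, 4], [7, 3]]; b = [[6, 7, 102], [4, 4], [7, 3]]
`a.append([1, 6])` → a = [[6, 7, 102], [4, 4], [7, 3], [1, 6]]
`print(b[0])` → prints [6, 7, 102]
`print(len(b))` → prints 3
`print(c[0])` → prints [4, 4]

Answer:
[6, 7, 102]
3
[4, 4]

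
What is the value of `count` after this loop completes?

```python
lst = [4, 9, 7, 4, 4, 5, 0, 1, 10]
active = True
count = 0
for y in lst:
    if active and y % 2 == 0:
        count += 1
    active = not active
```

Count even values at even positions
`count` takes the values: 0 → 1 → 2 → 3 → 4

Answer: 4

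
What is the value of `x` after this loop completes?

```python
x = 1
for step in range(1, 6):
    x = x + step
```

Start at 1, add 1 through 5
`x` takes the values: 1 → 2 → 4 → 7 → 11 → 16

Answer: 16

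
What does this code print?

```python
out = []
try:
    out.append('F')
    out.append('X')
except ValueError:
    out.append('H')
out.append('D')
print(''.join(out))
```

Execution trace: 'F' (try body) → 'X' (try body, no exception) → 'D' (after the try/except). Output: FXD

Answer: FXD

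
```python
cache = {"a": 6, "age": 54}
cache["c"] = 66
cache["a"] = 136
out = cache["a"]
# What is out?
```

Trace:
`cache = {"a": 6, "age": 54}` → cache = {'a': 6, 'age': 54}
`cache["c"] = 66` → cache = {'a': 6, 'age': 54, 'c': 66}
`cache["a"] = 136` → cache = {'a': 136, 'age': 54, 'c': 66}
`out = cache["a"]` → out = 136
So out = 136

Answer: 136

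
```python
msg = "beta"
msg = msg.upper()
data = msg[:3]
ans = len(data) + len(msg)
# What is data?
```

Trace:
`msg = "beta"` → msg = 'beta'
`msg = msg.upper()` → msg = 'BETA'
`data = msg[:3]` → data = 'BET'
`ans = len(data) + len(msg)` → ans = 7
So data = 'BET'

Answer: 'BET'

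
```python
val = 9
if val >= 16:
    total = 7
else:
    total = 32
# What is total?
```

Trace:
`val = 9` → val = 9
`if val >= 16: ...` → val >= 16 is False, take else branch → total = 32
So total = 32

Answer: 32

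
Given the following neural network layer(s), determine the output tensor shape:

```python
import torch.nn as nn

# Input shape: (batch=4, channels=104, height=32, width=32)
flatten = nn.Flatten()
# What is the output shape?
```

Input: (4, 104, 32, 32) -> Output: (4, 106496)

Answer: (4, 106496)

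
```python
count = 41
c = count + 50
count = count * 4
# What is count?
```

Trace:
`count = 41` → count = 41
`c = count + 50` → c = 91
`count = count * 4` → count = 164
So count = 164

Answer: 164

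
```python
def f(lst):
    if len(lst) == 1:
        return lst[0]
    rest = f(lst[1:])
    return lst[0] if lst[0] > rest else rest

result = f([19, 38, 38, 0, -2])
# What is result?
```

Recursive max over [19, 38, 38, 0, -2] = 38

Answer: 38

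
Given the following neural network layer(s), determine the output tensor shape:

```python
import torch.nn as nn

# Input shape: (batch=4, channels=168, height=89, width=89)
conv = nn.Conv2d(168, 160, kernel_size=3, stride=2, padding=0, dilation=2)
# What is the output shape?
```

Input: (4, 168, 89, 89) -> Output: (4, 160, 43, 43)

Answer: (4, 160, 43, 43)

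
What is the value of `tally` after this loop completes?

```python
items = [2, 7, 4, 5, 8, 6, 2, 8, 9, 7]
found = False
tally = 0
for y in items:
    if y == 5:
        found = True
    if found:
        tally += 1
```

Count elements after first 5 in [2, 7, 4, 5, 8, 6, 2, 8, 9, 7]
`tally` takes the values: 0 → 1 → 2 → 3 → 4 → 5 → 6 → 7

Answer: 7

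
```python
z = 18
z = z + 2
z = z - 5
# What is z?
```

Trace:
`z = 18` → z = 18
`z = z + 2` → z = 20
`z = z - 5` → z = 15
So z = 15

Answer: 15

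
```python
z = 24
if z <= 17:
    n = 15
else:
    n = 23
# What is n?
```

Trace:
`z = 24` → z = 24
`if z <= 17: ...` → z <= 17 is False, take else branch → n = 23
So n = 23

Answer: 23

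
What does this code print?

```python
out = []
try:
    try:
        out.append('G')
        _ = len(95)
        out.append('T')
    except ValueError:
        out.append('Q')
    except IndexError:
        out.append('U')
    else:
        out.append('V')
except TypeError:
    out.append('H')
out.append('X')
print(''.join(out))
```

Execution trace: 'G' (try body) → 'H' (outer except TypeError) → 'X' (after the try/except). Output: GHX

Answer: GHX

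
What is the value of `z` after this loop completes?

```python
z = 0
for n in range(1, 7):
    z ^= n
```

XOR of 1 to 6
`z` takes the values: 0 → 1 → 3 → 0 → 4 → 1 → 7

Answer: 7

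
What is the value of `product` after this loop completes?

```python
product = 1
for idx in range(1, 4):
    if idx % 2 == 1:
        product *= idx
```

Product of odd numbers 1 to 3
`product` takes the values: 1 → 3

Answer: 3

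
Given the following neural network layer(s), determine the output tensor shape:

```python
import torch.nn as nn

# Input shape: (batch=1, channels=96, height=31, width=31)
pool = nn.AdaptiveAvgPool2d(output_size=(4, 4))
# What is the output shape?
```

Input: (1, 96, 31, 31) -> Output: (1, 96, 4, 4)

Answer: (1, 96, 4, 4)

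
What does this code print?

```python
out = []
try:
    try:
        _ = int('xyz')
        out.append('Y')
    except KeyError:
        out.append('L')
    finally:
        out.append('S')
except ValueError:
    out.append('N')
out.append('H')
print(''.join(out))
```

Execution trace: 'S' (finally) → 'N' (outer except ValueError) → 'H' (after the try/except). Output: SNH

Answer: SNH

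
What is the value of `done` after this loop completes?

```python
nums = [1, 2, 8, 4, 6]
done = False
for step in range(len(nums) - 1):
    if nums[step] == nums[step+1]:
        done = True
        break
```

Check consecutive duplicates in [1, 2, 8, 4, 6]
`done` takes the values: False

Answer: False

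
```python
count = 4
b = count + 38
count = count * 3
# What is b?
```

Trace:
`count = 4` → count = 4
`b = count + 38` → b = 42
`count = count * 3` → count = 12
So b = 42

Answer: 42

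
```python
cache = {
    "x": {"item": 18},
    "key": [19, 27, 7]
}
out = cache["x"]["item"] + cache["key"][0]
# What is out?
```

Trace:
`cache = { ...` → cache = {'x': {'item': 18}, 'key': [19, 27, 7]}
`out = cache["x"]["item"] + cache["key"][0]` → out = 37
So out = 37

Answer: 37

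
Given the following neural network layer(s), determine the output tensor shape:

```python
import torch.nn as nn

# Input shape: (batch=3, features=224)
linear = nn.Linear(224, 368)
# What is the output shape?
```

Input: (3, 224) -> Output: (3, 368)

Answer: (3, 368)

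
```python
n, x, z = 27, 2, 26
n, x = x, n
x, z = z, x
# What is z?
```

Trace:
`n, x, z = 27, 2, 26` → n = 27; x = 2; z = 26
`n, x = x, n` → n = 2; x = 27
`x, z = z, x` → x = 26; z = 27
So z = 27

Answer: 27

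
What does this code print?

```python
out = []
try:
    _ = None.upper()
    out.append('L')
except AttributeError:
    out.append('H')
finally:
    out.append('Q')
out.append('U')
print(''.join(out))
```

Execution trace: 'H' (except AttributeError) → 'Q' (finally) → 'U' (after the try/except). Output: HQU

Answer: HQU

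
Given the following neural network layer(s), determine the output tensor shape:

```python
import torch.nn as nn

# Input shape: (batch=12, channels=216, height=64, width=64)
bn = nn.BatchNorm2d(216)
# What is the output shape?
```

Input: (12, 216, 64, 64) -> Output: (12, 216, 64, 64)

Answer: (12, 216, 64, 64)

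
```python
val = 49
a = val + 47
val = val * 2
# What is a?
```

Trace:
`val = 49` → val = 49
`a = val + 47` → a = 96
`val = val * 2` → val = 98
So a = 96

Answer: 96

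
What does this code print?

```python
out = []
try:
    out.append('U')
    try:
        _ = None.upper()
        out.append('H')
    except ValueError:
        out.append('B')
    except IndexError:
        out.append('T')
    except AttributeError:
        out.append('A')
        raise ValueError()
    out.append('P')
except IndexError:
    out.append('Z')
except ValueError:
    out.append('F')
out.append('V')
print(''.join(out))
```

Execution trace: 'U' (try body) → 'A' (inner except AttributeError) → 'F' (except ValueError) → 'V' (after the try/except). Output: UAFV

Answer: UAFV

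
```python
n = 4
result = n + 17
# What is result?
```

Trace:
`n = 4` → n = 4
`result = n + 17` → result = 21
So result = 21

Answer: 21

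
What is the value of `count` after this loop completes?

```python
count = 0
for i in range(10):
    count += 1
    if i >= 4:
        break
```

Loop breaks when i reaches 4, count is 5
`count` takes the values: 0 → 1 → 2 → 3 → 4 → 5

Answer: 5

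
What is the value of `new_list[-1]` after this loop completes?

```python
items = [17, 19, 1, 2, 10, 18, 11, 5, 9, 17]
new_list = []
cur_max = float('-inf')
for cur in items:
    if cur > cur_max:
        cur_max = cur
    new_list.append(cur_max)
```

Running max ends at 19
`new_list` takes the values: [] → [17] → [17, 19] → [17, 19, 19] → [17, 19, 19, 19] → [17, 19, 19, 19, 19] → [17, 19, 19, 19, 19, 19] → [17, 19, 19, 19, 19, 19, 19] → [17, 19, 19, 19, 19, 19, 19, 19] → [17, 19, 19, 19, 19, 19, 19, 19, 19] → [17, 19, 19, 19, 19, 19, 19, 19, 19, 19]
So `new_list[-1]` = 19

Answer: 19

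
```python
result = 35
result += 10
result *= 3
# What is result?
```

Trace:
`result = 35` → result = 35
`result += 10` → result = 45
`result *= 3` → result = 135
So result = 135

Answer: 135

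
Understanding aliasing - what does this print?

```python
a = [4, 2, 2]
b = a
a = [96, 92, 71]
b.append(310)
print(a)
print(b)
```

Key concept: rebinding vs mutation: a is rebound to a new list, b still points at the original.
Step by step:
`a = [4, 2, 2]` → a = [4, 2, 2]
`b = a` → b = [4, 2, 2] (same object as a)
`a = [96, 92, 71]` → a = [96, 92, 71]
`b.append(310)` → b = [4, 2, 2, 310]
`print(a)` → prints [96, 92, 71]
`print(b)` → prints [4, 2, 2, 310]

Answer:
[96, 92, 71]
[4, 2, 2, 310]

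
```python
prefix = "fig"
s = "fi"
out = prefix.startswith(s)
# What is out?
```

Trace:
`prefix = "fig"` → prefix = 'fig'
`s = "fi"` → s = 'fi'
`out = prefix.startswith(s)` → out = True
So out = True

Answer: True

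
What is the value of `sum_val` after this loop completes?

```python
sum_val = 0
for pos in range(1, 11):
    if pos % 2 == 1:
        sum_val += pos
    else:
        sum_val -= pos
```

Add odd, subtract even
`sum_val` takes the values: 0 → 1 → -1 → 2 → -2 → 3 → -3 → 4 → -4 → 5 → -5

Answer: -5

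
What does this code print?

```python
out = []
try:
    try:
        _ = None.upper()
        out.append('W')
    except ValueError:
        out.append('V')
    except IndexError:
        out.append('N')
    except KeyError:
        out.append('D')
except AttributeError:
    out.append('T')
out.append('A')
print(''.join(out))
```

Execution trace: 'T' (outer except AttributeError) → 'A' (after the try/except). Output: TA

Answer: TA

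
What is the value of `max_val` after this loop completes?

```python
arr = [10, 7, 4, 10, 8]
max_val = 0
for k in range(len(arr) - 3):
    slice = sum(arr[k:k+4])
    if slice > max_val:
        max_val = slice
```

Max sum of 4-element window in [10, 7, 4, 10, 8]
`max_val` takes the values: 0 → 31

Answer: 31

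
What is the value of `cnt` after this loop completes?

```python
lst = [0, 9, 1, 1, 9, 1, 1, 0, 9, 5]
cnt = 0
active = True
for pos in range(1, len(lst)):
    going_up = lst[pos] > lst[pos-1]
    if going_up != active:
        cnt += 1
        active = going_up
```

Count direction changes in [0, 9, 1, 1, 9, 1, 1, 0, 9, 5]
`cnt` takes the values: 0 → 1 → 2 → 3 → 4 → 5

Answer: 5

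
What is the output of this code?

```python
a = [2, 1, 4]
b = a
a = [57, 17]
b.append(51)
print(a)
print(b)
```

Key concept: rebinding vs mutation: a is rebound to a new list, b still points at the original.
Step by step:
`a = [2, 1, 4]` → a = [2, 1, 4]
`b = a` → b = [2, 1, 4] (same object as a)
`a = [57, 17]` → a = [57, 17]
`b.append(51)` → b = [2, 1, 4, 51]
`print(a)` → prints [57, 17]
`print(b)` → prints [2, 1, 4, 51]

Answer:
[57, 17]
[2, 1, 4, 51]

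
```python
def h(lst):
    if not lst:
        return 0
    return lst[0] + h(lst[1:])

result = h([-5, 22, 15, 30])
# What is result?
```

(-5) + 22 + 15 + 30 + 0 = 62

Answer: 62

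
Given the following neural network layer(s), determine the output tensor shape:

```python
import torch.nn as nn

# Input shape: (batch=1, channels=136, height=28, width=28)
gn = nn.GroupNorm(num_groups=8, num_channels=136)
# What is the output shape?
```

Input: (1, 136, 28, 28) -> Output: (1, 136, 28, 28)

Answer: (1, 136, 28, 28)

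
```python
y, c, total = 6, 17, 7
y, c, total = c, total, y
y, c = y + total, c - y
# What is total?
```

Trace:
`y, c, total = 6, 17, 7` → y = 6; c = 17; total = 7
`y, c, total = c, total, y` → y = 17; c = 7; total = 6
`y, c = y + total, c - y` → y = 23; c = -10
So total = 6

Answer: 6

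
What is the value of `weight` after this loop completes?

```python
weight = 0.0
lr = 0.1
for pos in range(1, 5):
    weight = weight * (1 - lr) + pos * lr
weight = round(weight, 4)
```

Moving average with lr=0.1
`weight` takes the values: 0.0 → 0.1 → 0.29 → 0.561 → 0.9049

Answer: 0.9049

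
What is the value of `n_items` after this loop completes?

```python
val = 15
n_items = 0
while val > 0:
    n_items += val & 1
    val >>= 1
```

Count set bits in 15 (binary: 0b1111)
`n_items` takes the values: 0 → 1 → 2 → 3 → 4

Answer: 4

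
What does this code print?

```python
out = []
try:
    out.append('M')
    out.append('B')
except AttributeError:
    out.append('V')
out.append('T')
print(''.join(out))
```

Execution trace: 'M' (try body) → 'B' (try body, no exception) → 'T' (after the try/except). Output: MBT

Answer: MBT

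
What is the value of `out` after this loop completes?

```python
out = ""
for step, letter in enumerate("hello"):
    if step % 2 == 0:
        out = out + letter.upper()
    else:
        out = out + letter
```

Uppercase even positions in 'hello'
`out` takes the values: "" → "H" → "He" → "HeL" → "HeLl" → "HeLlO"

Answer: "HeLlO"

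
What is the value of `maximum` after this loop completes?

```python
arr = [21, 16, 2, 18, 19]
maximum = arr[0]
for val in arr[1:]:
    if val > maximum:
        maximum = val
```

Maximum of [21, 16, 2, 18, 19]
`maximum` takes the values: 21

Answer: 21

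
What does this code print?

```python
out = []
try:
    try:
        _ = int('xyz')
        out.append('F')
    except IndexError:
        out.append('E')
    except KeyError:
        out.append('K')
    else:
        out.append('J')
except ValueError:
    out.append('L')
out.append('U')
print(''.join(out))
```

Execution trace: 'L' (outer except ValueError) → 'U' (after the try/except). Output: LU

Answer: LU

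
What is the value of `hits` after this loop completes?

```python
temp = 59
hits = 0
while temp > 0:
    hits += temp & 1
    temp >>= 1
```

Count set bits in 59 (binary: 0b111011)
`hits` takes the values: 0 → 1 → 2 → 3 → 4 → 5

Answer: 5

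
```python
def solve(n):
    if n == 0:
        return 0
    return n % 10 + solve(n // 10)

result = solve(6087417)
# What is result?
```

Sum of digits of 6087417: 7 + 1 + 4 + 7 + 8 + 0 + 6 = 33

Answer: 33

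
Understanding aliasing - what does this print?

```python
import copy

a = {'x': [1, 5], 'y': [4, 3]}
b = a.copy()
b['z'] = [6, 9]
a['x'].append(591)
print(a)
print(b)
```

Key concept: shallow copy of dict with mutable values.
Step by step:
`a = {'x': [1, 5], 'y': [4, 3]}` → a = {'x': [1, 5], 'y': [4, 3]}
`b = a.copy()` → b = {'x': [1, 5], 'y': [4, 3]}
`b['z'] = [6, 9]` → b = {'x': [1, 5], 'y': [4, 3], 'z': [6, 9]}
`a['x'].append(591)` → a = {'x': [1, 5, 591], 'y': [4, 3]}; b = {'x': [1, 5, 591], 'y': [4, 3], 'z': [6, 9]}
`print(a)` → prints {'x': [1, 5, 591], 'y': [4, 3]}
`print(b)` → prints {'x': [1, 5, 591], 'y': [4, 3], 'z': [6, 9]}

Answer:
{'x': [1, 5, 591], 'y': [4, 3]}
{'x': [1, 5, 591], 'y': [4, 3], 'z': [6, 9]}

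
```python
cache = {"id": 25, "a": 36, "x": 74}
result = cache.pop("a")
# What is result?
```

Trace:
`cache = {"id": 25, "a": 36, "x": 74}` → cache = {'id': 25, 'a': 36, 'x': 74}
`result = cache.pop("a")` → cache = {'id': 25, 'x': 74}; result = 36
So result = 36

Answer: 36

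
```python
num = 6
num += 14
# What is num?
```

Trace:
`num = 6` → num = 6
`num += 14` → num = 20
So num = 20

Answer: 20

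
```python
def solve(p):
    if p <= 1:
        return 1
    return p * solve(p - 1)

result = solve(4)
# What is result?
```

solve(4) = 4 * 3 * 2 * 1 = 24

Answer: 24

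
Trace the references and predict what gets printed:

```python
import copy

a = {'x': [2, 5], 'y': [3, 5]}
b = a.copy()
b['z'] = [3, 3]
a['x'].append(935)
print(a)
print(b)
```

Key concept: shallow copy of dict with mutable values.
Step by step:
`a = {'x': [2, 5], 'y': [3, 5]}` → a = {'x': [2, 5], 'y': [3, 5]}
`b = a.copy()` → b = {'x': [2, 5], 'y': [3, 5]}
`b['z'] = [3, 3]` → b = {'x': [2, 5], 'y': [3, 5], 'z': [3, 3]}
`a['x'].append(935)` → a = {'x': [2, 5, 935], 'y': [3, 5]}; b = {'x': [2, 5, 935], 'y': [3, 5], 'z': [3, 3]}
`print(a)` → prints {'x': [2, 5, 935], 'y': [3, 5]}
`print(b)` → prints {'x': [2, 5, 935], 'y': [3, 5], 'z': [3, 3]}

Answer:
{'x': [2, 5, 935], 'y': [3, 5]}
{'x': [2, 5, 935], 'y': [3, 5], 'z': [3, 3]}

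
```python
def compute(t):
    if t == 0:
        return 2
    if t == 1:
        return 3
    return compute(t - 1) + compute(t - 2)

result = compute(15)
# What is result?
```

Build up from base cases: compute(0)=2, compute(1)=3, compute(2)=5, compute(3)=8, compute(4)=13, compute(5)=21, compute(6)=34, ..., compute(15)=2584

Answer: 2584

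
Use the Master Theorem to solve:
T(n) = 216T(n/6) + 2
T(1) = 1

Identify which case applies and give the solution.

a=216, b=6, f(n)=2. log_6(216) = 3. Since c=0 < 3, Case 1 applies: T(n) = Θ(n^log_b(a)) = O(n^3).

Answer: O(n^3) - Case 1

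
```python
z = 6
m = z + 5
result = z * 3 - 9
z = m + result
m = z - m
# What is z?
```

Trace:
`z = 6` → z = 6
`m = z + 5` → m = 11
`result = z * 3 - 9` → result = 9
`z = m + result` → z = 20
`m = z - m` → m = 9
So z = 20

Answer: 20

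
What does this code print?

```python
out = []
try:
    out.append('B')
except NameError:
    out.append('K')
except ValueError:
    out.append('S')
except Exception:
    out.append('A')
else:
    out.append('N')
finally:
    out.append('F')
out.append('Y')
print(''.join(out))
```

Execution trace: 'B' (try body, no exception) → 'N' (else) → 'F' (finally) → 'Y' (after the try/except). Output: BNFY

Answer: BNFY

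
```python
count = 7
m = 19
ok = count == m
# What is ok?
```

Trace:
`count = 7` → count = 7
`m = 19` → m = 19
`ok = count == m` → ok = False
So ok = False

Answer: False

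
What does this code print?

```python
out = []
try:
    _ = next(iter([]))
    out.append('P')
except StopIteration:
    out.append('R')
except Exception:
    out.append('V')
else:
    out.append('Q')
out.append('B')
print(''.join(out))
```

Execution trace: 'R' (except StopIteration) → 'B' (after the try/except). Output: RB

Answer: RB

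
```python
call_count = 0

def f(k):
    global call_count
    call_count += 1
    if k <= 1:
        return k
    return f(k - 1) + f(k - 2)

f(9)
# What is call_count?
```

Calls(k) = 1 + Calls(k-1) + Calls(k-2); Calls(0)=Calls(1)=1. For k=9 this gives 109.

Answer: 109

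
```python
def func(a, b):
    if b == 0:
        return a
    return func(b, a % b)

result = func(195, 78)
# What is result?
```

func(195, 78) -> func(78, 39) -> func(39, 0) -> 39

Answer: 39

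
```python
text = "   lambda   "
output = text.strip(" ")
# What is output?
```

Trace:
`text = "   lambda   "` → text = '   lambda   '
`output = text.strip(" ")` → output = 'lambda'
So output = 'lambda'

Answer: 'lambda'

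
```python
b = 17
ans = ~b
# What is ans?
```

Trace:
`b = 17` → b = 17
`ans = ~b` → ans = -18
So ans = -18

Answer: -18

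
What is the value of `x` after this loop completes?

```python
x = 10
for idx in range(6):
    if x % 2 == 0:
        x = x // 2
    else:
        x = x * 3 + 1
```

Collatz-style transformation from 10
`x` takes the values: 10 → 5 → 16 → 8 → 4 → 2 → 1

Answer: 1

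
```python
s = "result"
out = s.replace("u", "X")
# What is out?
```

Trace:
`s = "result"` → s = 'result'
`out = s.replace("u", "X")` → out = 'resXlt'
So out = 'resXlt'

Answer: 'resXlt'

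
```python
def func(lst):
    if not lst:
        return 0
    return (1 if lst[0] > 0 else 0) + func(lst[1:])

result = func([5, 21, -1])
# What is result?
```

Count of positive elements in [5, 21, -1] = 2

Answer: 2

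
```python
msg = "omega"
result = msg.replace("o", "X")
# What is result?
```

Trace:
`msg = "omega"` → msg = 'omega'
`result = msg.replace("o", "X")` → result = 'Xmega'
So result = 'Xmega'

Answer: 'Xmega'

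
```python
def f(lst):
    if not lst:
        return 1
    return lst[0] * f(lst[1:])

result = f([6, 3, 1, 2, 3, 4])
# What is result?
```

Product over [6, 3, 1, 2, 3, 4] = 6 * 3 * 1 * 2 * 3 * 4 = 432

Answer: 432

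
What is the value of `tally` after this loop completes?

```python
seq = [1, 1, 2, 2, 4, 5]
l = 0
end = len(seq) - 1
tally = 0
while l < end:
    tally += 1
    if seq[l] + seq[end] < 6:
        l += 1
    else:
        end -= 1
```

Steps to find pair summing to 6
`tally` takes the values: 0 → 1 → 2 → 3 → 4 → 5

Answer: 5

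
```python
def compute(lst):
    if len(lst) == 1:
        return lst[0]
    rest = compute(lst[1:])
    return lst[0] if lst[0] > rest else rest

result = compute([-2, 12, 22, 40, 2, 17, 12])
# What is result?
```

Recursive max over [-2, 12, 22, 40, 2, 17, 12] = 40

Answer: 40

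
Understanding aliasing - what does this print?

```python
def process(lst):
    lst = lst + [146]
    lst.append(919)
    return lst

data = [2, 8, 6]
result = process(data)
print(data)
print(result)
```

Key concept: rebinding parameter vs mutation.
Step by step:
`data = [2, 8, 6]` → data = [2, 8, 6]
`result = process(data)` → result = [2, 8, 6, 146, 919]
`print(data)` → prints [2, 8, 6]
`print(result)` → prints [2, 8, 6, 146, 919]

Answer:
[2, 8, 6]
[2, 8, 6, 146, 919]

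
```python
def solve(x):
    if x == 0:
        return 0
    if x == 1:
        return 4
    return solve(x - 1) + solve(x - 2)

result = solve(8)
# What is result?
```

Build up from base cases: solve(0)=0, solve(1)=4, solve(2)=4, solve(3)=8, solve(4)=12, solve(5)=20, solve(6)=32, ..., solve(8)=84

Answer: 84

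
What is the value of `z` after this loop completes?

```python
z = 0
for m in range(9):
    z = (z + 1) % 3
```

Increment mod 3, 9 times = 0
`z` takes the values: 0 → 1 → 2 → 0 → 1 → 2 → 0 → 1 → 2 → 0

Answer: 0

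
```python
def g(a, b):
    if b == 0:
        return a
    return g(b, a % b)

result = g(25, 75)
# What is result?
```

g(25, 75) -> g(75, 25) -> g(25, 0) -> 25

Answer: 25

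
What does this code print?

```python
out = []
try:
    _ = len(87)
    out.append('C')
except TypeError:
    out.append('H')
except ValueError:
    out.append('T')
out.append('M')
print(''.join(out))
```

Execution trace: 'H' (except TypeError) → 'M' (after the try/except). Output: HM

Answer: HM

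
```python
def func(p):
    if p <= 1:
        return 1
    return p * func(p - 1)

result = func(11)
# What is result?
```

func(11) = 11 * 10 * 9 * 8 * 7 * 6 * 5 * 4 * 3 * 2 * 1 = 39916800

Answer: 39916800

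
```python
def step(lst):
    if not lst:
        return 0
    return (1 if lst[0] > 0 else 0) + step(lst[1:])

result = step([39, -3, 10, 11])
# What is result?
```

Count of positive elements in [39, -3, 10, 11] = 3

Answer: 3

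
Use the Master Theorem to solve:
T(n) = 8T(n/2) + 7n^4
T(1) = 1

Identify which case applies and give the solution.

a=8, b=2, f(n)=7n^4. log_2(8) = 3. Since c=4 > 3 and the regularity condition holds (8(n/2)^4 = (8/2^4)n^4 with 8/2^4 < 1), Case 3 applies: T(n) = Θ(f(n)) = O(n^4).

Answer: O(n^4) - Case 3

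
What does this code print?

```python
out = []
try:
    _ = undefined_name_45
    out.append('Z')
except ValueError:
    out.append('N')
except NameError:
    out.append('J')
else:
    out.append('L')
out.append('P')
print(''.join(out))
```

Execution trace: 'J' (except NameError) → 'P' (after the try/except). Output: JP

Answer: JP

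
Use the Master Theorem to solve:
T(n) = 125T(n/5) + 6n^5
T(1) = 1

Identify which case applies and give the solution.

a=125, b=5, f(n)=6n^5. log_5(125) = 3. Since c=5 > 3 and the regularity condition holds (125(n/5)^5 = (125/5^5)n^5 with 125/5^5 < 1), Case 3 applies: T(n) = Θ(f(n)) = O(n^5).

Answer: O(n^5) - Case 3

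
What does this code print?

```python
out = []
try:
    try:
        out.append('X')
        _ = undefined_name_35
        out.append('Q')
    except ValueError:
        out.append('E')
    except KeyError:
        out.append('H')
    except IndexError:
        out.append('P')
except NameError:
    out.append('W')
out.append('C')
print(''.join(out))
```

Execution trace: 'X' (try body) → 'W' (outer except NameError) → 'C' (after the try/except). Output: XWC

Answer: XWC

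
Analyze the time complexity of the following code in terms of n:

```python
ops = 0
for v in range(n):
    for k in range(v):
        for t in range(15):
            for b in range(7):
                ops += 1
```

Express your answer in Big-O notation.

Each loop level contributes: n × n × 1 × 1. Multiplying the contributions gives O(n^2).

Answer: O(n^2)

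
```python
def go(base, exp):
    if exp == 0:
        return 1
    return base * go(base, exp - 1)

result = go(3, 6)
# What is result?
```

go(3, 6) = 3 * 3 * 3 * 3 * 3 * 3 = 729

Answer: 729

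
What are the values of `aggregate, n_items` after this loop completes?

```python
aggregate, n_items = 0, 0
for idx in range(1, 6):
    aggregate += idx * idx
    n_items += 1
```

Sum of squares and count
`aggregate, n_items` takes the values: (0, 0) → (1, 0) → (1, 1) → (5, 1) → (5, 2) → (14, 2) → (14, 3) → (30, 3) → (30, 4) → (55, 4) → (55, 5)

Answer: 55, 5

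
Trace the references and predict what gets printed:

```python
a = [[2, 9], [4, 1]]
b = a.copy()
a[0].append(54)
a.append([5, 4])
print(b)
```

Key concept: shallow copy with nested lists.
Step by step:
`a = [[2, 9], [4, 1]]` → a = [[2, 9], [4, 1]]
`b = a.copy()` → b = [[2, 9], [4, 1]]
`a[0].append(54)` → a = [[2, 9, 54], [4, 1]]; b = [[2, 9, 54], [4, 1]]
`a.append([5, 4])` → a = [[2, 9, 54], [4, 1], [5, 4]]
`print(b)` → prints [[2, 9, 54], [4, 1]]

Answer: [[2, 9, 54], [4, 1]]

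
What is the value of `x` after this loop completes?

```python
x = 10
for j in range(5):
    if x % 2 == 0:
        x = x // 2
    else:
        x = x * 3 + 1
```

Collatz-style transformation from 10
`x` takes the values: 10 → 5 → 16 → 8 → 4 → 2

Answer: 2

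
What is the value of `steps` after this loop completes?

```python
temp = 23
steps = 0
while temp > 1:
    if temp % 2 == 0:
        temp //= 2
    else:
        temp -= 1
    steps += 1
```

Steps to reduce 23 to 1
`steps` takes the values: 0 → 1 → 2 → 3 → 4 → 5 → 6 → 7

Answer: 7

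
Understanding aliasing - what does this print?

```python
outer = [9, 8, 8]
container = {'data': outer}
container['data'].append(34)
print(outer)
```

Key concept: dict holds reference to list.
Step by step:
`outer = [9, 8, 8]` → outer = [9, 8, 8]
`container = {'data': outer}` → container = {'data': [9, 8, 8]}
`container['data'].append(34)` → outer = [9, 8, 8, 34]; container = {'data': [9, 8, 8, 34]}
`print(outer)` → prints [9, 8, 8, 34]

Answer: [9, 8, 8, 34]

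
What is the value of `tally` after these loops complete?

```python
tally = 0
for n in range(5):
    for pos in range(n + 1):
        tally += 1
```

Triangle: 1 + 2 + ... + 5
`tally` takes the values: 0 → 1 → 2 → 3 → 4 → 5 → 6 → 7 → 8 → 9 → 10 → 11 → 12 → 13 → 14 → 15

Answer: 15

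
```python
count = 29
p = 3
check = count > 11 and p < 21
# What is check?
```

Trace:
`count = 29` → count = 29
`p = 3` → p = 3
`check = count > 11 and p < 21` → check = True
So check = True

Answer: True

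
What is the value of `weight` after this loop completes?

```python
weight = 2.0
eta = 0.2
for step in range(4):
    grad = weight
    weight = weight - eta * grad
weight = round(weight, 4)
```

Gradient descent: w = 2.0 * (1 - 0.2)^4
`weight` takes the values: 2.0 → 1.6 → 1.28 → 1.024 → 0.8192

Answer: 0.8192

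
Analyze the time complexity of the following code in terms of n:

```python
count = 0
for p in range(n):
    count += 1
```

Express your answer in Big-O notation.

Each loop level contributes: n. Multiplying the contributions gives O(n).

Answer: O(n)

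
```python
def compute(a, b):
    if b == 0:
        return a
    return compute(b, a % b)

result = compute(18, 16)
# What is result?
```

compute(18, 16) -> compute(16, 2) -> compute(2, 0) -> 2

Answer: 2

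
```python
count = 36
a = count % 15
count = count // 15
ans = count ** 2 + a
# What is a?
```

Trace:
`count = 36` → count = 36
`a = count % 15` → a = 6
`count = count // 15` → count = 2
`ans = count ** 2 + a` → ans = 10
So a = 6

Answer: 6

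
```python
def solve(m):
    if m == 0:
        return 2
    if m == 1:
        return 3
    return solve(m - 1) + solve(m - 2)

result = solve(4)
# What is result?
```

Build up from base cases: solve(0)=2, solve(1)=3, solve(2)=5, solve(3)=8, solve(4)=13

Answer: 13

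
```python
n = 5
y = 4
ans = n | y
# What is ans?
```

Trace:
`n = 5` → n = 5
`y = 4` → y = 4
`ans = n | y` → ans = 5
So ans = 5

Answer: 5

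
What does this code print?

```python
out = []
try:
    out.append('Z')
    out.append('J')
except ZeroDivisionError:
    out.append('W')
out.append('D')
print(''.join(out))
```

Execution trace: 'Z' (try body) → 'J' (try body, no exception) → 'D' (after the try/except). Output: ZJD

Answer: ZJD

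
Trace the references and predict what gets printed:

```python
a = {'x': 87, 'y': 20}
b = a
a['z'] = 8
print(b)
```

Key concept: dict aliasing.
Step by step:
`a = {'x': 87, 'y': 20}` → a = {'x': 87, 'y': 20}
`b = a` → b = {'x': 87, 'y': 20} (same object as a)
`a['z'] = 8` → a = {'x': 87, 'y': 20, 'z': 8} (same object as b); b = {'x': 87, 'y': 20, 'z': 8} (same object as a)
`print(b)` → prints {'x': 87, 'y': 20, 'z': 8}

Answer: {'x': 87, 'y': 20, 'z': 8}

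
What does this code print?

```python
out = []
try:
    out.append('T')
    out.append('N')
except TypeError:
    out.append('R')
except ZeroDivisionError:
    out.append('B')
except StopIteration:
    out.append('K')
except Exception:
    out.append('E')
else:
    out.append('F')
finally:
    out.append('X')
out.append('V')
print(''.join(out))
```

Execution trace: 'T' (try body) → 'N' (try body, no exception) → 'F' (else) → 'X' (finally) → 'V' (after the try/except). Output: TNFXV

Answer: TNFXV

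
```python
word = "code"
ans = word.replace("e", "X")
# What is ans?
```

Trace:
`word = "code"` → word = 'code'
`ans = word.replace("e", "X")` → ans = 'codX'
So ans = 'codX'

Answer: 'codX'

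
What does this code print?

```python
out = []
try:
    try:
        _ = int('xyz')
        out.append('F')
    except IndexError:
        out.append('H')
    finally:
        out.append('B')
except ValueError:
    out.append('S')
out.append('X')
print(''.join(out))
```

Execution trace: 'B' (inner finally) → 'S' (outer except ValueError) → 'X' (after the try/except). Output: BSX

Answer: BSX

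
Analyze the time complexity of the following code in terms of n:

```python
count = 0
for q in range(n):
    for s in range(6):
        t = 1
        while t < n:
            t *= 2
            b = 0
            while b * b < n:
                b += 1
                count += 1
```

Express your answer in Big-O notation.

Each loop level contributes: n × 1 × log n × √n. Multiplying the contributions gives O(n√n log n).

Answer: O(n√n log n)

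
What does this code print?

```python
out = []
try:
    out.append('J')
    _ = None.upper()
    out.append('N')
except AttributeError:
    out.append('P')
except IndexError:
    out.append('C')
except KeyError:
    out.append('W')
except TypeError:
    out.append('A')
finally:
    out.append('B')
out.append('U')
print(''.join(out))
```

Execution trace: 'J' (try body) → 'P' (except AttributeError) → 'B' (finally) → 'U' (after the try/except). Output: JPBU

Answer: JPBU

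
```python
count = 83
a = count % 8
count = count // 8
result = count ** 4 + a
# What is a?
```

Trace:
`count = 83` → count = 83
`a = count % 8` → a = 3
`count = count // 8` → count = 10
`result = count ** 4 + a` → result = 10003
So a = 3

Answer: 3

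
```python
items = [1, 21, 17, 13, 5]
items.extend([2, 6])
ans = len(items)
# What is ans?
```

Trace:
`items = [1, 21, 17, 13, 5]` → items = [1, 21, 17, 13, 5]
`items.extend([2, 6])` → items = [1, 21, 17, 13, 5, 2, 6]
`ans = len(items)` → ans = 7
So ans = 7

Answer: 7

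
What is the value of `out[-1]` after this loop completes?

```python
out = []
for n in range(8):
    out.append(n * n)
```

Last element of squares 0 to 7
`out` takes the values: [] → [0] → [0, 1] → [0, 1, 4] → [0, 1, 4, 9] → [0, 1, 4, 9, 16] → [0, 1, 4, 9, 16, 25] → [0, 1, 4, 9, 16, 25, 36] → [0, 1, 4, 9, 16, 25, 36, 49]
So `out[-1]` = 49

Answer: 49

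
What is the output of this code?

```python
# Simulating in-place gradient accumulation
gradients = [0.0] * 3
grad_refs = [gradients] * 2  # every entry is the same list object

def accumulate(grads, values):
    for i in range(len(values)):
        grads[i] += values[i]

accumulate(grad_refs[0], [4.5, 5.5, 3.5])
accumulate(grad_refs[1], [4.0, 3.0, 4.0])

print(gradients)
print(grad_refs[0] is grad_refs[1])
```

Key concept: gradient accumulation aliasing.
Step by step:
`gradients = [0.0] * 3` → gradients = [0.0, 0.0, 0.0]
`grad_refs = [gradients] * 2` → grad_refs = [[0.0, 0.0, 0.0], [0.0, 0.0, 0.0]]
`accumulate(grad_refs[0], [4.5, 5.5, 3.5])` → gradients = [4.5, 5.5, 3.5]; grad_refs = [[4.5, 5.5, 3.5], [4.5, 5.5, 3.5]]
`accumulate(grad_refs[1], [4.0, 3.0, 4.0])` → gradients = [8.5, 8.5, 7.5]; grad_refs = [[8.5, 8.5, 7.5], [8.5, 8.5, 7.5]]
`print(gradients)` → prints [8.5, 8.5, 7.5]
`print(grad_refs[0] is grad_refs[1])` → prints True

Answer:
[8.5, 8.5, 7.5]
True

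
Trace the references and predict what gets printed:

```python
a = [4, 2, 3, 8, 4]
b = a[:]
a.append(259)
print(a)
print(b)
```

Key concept: slice [:] creates copy.
Step by step:
`a = [4, 2, 3, 8, 4]` → a = [4, 2, 3, 8, 4]
`b = a[:]` → b = [4, 2, 3, 8, 4]
`a.append(259)` → a = [4, 2, 3, 8, 4, 259]
`print(a)` → prints [4, 2, 3, 8, 4, 259]
`print(b)` → prints [4, 2, 3, 8, 4]

Answer:
[4, 2, 3, 8, 4, 259]
[4, 2, 3, 8, 4]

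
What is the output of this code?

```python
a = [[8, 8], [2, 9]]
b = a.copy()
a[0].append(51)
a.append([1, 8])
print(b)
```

Key concept: shallow copy with nested lists.
Step by step:
`a = [[8, 8], [2, 9]]` → a = [[8, 8], [2, 9]]
`b = a.copy()` → b = [[8, 8], [2, 9]]
`a[0].append(51)` → a = [[8, 8, 51], [2, 9]]; b = [[8, 8, 51], [2, 9]]
`a.append([1, 8])` → a = [[8, 8, 51], [2, 9], [1, 8]]
`print(b)` → prints [[8, 8, 51], [2, 9]]

Answer: [[8, 8, 51], [2, 9]]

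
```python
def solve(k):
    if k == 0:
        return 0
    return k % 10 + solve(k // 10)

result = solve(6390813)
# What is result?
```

Sum of digits of 6390813: 3 + 1 + 8 + 0 + 9 + 3 + 6 = 30

Answer: 30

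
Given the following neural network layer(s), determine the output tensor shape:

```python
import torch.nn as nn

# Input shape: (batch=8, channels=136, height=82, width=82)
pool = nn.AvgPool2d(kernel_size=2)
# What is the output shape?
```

Input: (8, 136, 82, 82) -> Output: (8, 136, 41, 41)

Answer: (8, 136, 41, 41)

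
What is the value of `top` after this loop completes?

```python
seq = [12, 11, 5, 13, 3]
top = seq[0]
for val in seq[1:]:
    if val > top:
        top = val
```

Maximum of [12, 11, 5, 13, 3]
`top` takes the values: 12 → 13

Answer: 13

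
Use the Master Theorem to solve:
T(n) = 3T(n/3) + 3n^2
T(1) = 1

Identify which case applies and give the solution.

a=3, b=3, f(n)=3n^2. log_3(3) = 1. Since c=2 > 1 and the regularity condition holds (3(n/3)^2 = (3/3^2)n^2 with 3/3^2 < 1), Case 3 applies: T(n) = Θ(f(n)) = O(n^2).

Answer: O(n^2) - Case 3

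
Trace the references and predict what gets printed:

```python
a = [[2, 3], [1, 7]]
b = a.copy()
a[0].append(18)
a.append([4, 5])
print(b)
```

Key concept: shallow copy with nested lists.
Step by step:
`a = [[2, 3], [1, 7]]` → a = [[2, 3], [1, 7]]
`b = a.copy()` → b = [[2, 3], [1, 7]]
`a[0].append(18)` → a = [[2, 3, 18], [1, 7]]; b = [[2, 3, 18], [1, 7]]
`a.append([4, 5])` → a = [[2, 3, 18], [1, 7], [4, 5]]
`print(b)` → prints [[2, 3, 18], [1, 7]]

Answer: [[2, 3, 18], [1, 7]]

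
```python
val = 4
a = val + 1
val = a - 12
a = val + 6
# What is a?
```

Trace:
`val = 4` → val = 4
`a = val + 1` → a = 5
`val = a - 12` → val = -7
`a = val + 6` → a = -1
So a = -1

Answer: -1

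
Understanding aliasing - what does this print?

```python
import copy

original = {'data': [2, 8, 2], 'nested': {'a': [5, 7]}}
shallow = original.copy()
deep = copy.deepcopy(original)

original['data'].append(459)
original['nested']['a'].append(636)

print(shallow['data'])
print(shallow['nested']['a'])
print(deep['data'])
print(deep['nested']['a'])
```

Key concept: comparing shallow vs deep copy.
Step by step:
`original = {'data': [2, 8, 2], 'nested': {'a': [5, 7]}}` → original = {'data': [2, 8, 2], 'nested': {'a': [5, 7]}}
`shallow = original.copy()` → shallow = {'data': [2, 8, 2], 'nested': {'a': [5, 7]}}
`deep = copy.deepcopy(original)` → deep = {'data': [2, 8, 2], 'nested': {'a': [5, 7]}}
`original['data'].append(459)` → original = {'data': [2, 8, 2, 459], 'nested': {'a': [5, 7]}}; shallow = {'data': [2, 8, 2, 459], 'nested': {'a': [5, 7]}}
`original['nested']['a'].append(636)` → original = {'data': [2, 8, 2, 459], 'nested': {'a': [5, 7, 636]}}; shallow = {'data': [2, 8, 2, 459], 'nested': {'a': [5, 7, 636]}}
`print(shallow['data'])` → prints [2, 8, 2, 459]
`print(shallow['nested']['a'])` → prints [5, 7, 636]
`print(deep['data'])` → prints [2, 8, 2]
`print(deep['nested']['a'])` → prints [5, 7]

Answer:
[2, 8, 2, 459]
[5, 7, 636]
[2, 8, 2]
[5, 7]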